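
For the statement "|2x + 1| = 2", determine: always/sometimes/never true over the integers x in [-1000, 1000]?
Track d = LHS − RHS over the integers in [-1000, 1000]. Equality would need d = 0, but d changes sign only between consecutive integers, jumping over 0:
x = -2: LHS = |2·(-2) + 1| = |-3| = 3; 3 = 2 — FAILS  (d = 1)
x = -1: LHS = |2·(-1) + 1| = |-1| = 1; 1 = 2 — FAILS  (d = -1)
x = 0: LHS = |2·0 + 1| = |1| = 1; 1 = 2 — FAILS  (d = -1)
x = 1: LHS = |2·1 + 1| = |3| = 3; 3 = 2 — FAILS  (d = 1)
Away from these crossings d keeps a constant sign, and checking every integer in [-1000, 1000] confirms d ≠ 0 throughout. Hence the two sides are never equal, so the claimed relation (=) fails for every integer in [-1000, 1000].

No integer in the range satisfies it.

Answer: Never true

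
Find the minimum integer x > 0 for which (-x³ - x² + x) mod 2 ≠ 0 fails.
Testing positive integers:
x = 1: LHS = (-1³ - 1² + 1) mod 2 = (-1) mod 2 = 1; 1 ≠ 0 — holds
x = 2: LHS = (-2³ - 2² + 2) mod 2 = (-10) mod 2 = 0; 0 ≠ 0 — FAILS  ← smallest positive counterexample

Answer: x = 2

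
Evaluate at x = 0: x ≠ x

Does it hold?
x = 0: 0 ≠ 0 — FAILS

The relation fails at x = 0, so x = 0 is a counterexample.

Answer: No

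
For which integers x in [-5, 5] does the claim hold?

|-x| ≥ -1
An absolute value is never negative, so the left side is ≥ 0 for every x, while the right side is -1. Tightest case in [-5, 5] is x = 0:
x = 0: LHS = |-0| = |0| = 0; 0 ≥ -1 — holds
Hence LHS − RHS is never negative, i.e. LHS ≥ RHS throughout, so the relation holds for every integer in [-5, 5].

Answer: All integers in [-5, 5]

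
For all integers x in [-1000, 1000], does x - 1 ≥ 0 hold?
The claim fails at x = 0:
x = 0: LHS = 0 - 1 = -1; -1 ≥ 0 — FAILS

Because a single integer refutes it, the statement is false.

Answer: False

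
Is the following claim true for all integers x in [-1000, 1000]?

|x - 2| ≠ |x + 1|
Track d = LHS − RHS over the integers in [-1000, 1000]. Equality would need d = 0, but d changes sign only between consecutive integers, jumping over 0:
x = 0: LHS = |0 - 2| = |-2| = 2, RHS = |0 + 1| = |1| = 1; 2 ≠ 1 — holds  (d = 1)
x = 1: LHS = |1 - 2| = |-1| = 1, RHS = |1 + 1| = |2| = 2; 1 ≠ 2 — holds  (d = -1)
Away from these crossings d keeps a constant sign, and checking every integer in [-1000, 1000] confirms d ≠ 0 throughout. Hence the two sides are never equal, so the relation holds for every integer in [-1000, 1000].

No counterexample exists.

Answer: True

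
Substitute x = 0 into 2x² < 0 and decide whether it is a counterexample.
Substitute x = 0 into the relation:
x = 0: LHS = 2·0² = 0; 0 < 0 — FAILS

Since the claim fails at x = 0, this value is a counterexample.

Answer: Yes, x = 0 is a counterexample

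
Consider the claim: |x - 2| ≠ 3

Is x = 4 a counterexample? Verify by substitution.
Substitute x = 4 into the relation:
x = 4: LHS = |4 - 2| = |2| = 2; 2 ≠ 3 — holds

The claim holds here, so x = 4 is not a counterexample. (A counterexample exists elsewhere, e.g. x = -1.)

Answer: No, x = 4 is not a counterexample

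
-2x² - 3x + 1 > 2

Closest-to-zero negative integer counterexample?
Testing negative integers from -1 downward:
x = -1: LHS = -2·(-1)² - 3·(-1) + 1 = 2; 2 > 2 — FAILS  ← closest negative counterexample to 0

Answer: x = -1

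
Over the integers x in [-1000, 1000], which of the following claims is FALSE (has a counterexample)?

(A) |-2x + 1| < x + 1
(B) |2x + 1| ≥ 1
(A) x = 0: LHS = |-2·0 + 1| = |1| = 1, RHS = 0 + 1 = 1; 1 < 1 — FAILS

(B) Over all integers in [-1000, 1000], LHS − RHS is smallest at x = 0, where it equals 0:
x = 0: LHS = |2·0 + 1| = |1| = 1; 1 ≥ 1 — holds
At the ends of the range:
x = -1000: LHS = |2·(-1000) + 1| = |-1999| = 1999; 1999 ≥ 1 — holds
x = 1000: LHS = |2·1000 + 1| = |2001| = 2001; 2001 ≥ 1 — holds
Hence LHS − RHS is never negative, i.e. LHS ≥ RHS throughout, so the relation holds for every integer in [-1000, 1000].

Only (A) has a counterexample.

Answer: A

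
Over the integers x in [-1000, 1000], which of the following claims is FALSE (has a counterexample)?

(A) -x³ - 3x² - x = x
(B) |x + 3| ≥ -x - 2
(A) x = 1: LHS = -1³ - 3·1² - 1 = -5; -5 = 1 — FAILS
(B) x = -3: LHS = |(-3) + 3| = |0| = 0, RHS = -(-3) - 2 = 1; 0 ≥ 1 — FAILS

Answer: Both A and B are false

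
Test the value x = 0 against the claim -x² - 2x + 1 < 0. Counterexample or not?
Substitute x = 0 into the relation:
x = 0: LHS = -0² - 2·0 + 1 = 1; 1 < 0 — FAILS

Since the claim fails at x = 0, this value is a counterexample.

Answer: Yes, x = 0 is a counterexample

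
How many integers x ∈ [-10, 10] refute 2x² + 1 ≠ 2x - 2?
Over all integers in [-10, 10], LHS − RHS is always positive; it is smallest at x = 0, where it equals 3:
x = 0: LHS = 2·0² + 1 = 1, RHS = 2·0 - 2 = -2; 1 ≠ -2 — holds
At the ends of the range:
x = -10: LHS = 2·(-10)² + 1 = 201, RHS = 2·(-10) - 2 = -22; 201 ≠ -22 — holds
x = 10: LHS = 2·10² + 1 = 201, RHS = 2·10 - 2 = 18; 201 ≠ 18 — holds
Hence LHS − RHS is never 0, i.e. the two sides are never equal, so the relation holds for every integer in [-10, 10].

No counterexample appears in that range.

Answer: 0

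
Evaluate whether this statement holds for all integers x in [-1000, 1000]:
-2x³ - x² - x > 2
The claim fails at x = 0:
x = 0: LHS = -2·0³ - 0² - 0 = 0; 0 > 2 — FAILS

Because a single integer refutes it, the statement is false.

Answer: False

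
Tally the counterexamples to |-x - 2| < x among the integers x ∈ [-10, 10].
Counterexamples in [-10, 10]: {-10, -9, -8, -7, -6, -5, -4, -3, -2, -1, 0, 1, 2, 3, 4, 5, 6, 7, 8, 9, 10}.

Counting them gives 21 values.

Answer: 21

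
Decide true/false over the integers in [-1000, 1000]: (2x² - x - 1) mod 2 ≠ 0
The claim fails at x = 1:
x = 1: LHS = (2·1² - 1 - 1) mod 2 = 0 mod 2 = 0; 0 ≠ 0 — FAILS

Because a single integer refutes it, the statement is false.

Answer: False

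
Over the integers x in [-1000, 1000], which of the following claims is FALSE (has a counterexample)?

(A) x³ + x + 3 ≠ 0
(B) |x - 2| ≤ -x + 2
(A) Track d = LHS − RHS over the integers in [-1000, 1000]. Equality would need d = 0, but d changes sign only between consecutive integers, jumping over 0:
x = -2: LHS = (-2)³ + (-2) + 3 = -7; -7 ≠ 0 — holds  (d = -7)
x = -1: LHS = (-1)³ + (-1) + 3 = 1; 1 ≠ 0 — holds  (d = 1)
Away from these crossings d keeps a constant sign, and checking every integer in [-1000, 1000] confirms d ≠ 0 throughout. Hence the two sides are never equal, so the relation holds for every integer in [-1000, 1000].

(B) x = 3: LHS = |3 - 2| = |1| = 1, RHS = -3 + 2 = -1; 1 ≤ -1 — FAILS

Only (B) has a counterexample.

Answer: B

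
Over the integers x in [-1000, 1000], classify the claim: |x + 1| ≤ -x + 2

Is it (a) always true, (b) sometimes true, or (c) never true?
Holds at x = 0: LHS = |0 + 1| = |1| = 1, RHS = -0 + 2 = 2; 1 ≤ 2 — holds
Fails at x = 1: LHS = |1 + 1| = |2| = 2, RHS = -1 + 2 = 1; 2 ≤ 1 — FAILS
It is satisfied by some integers in the range but not all.

Answer: Sometimes true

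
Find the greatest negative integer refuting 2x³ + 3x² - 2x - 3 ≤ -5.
Testing negative integers from -1 downward:
x = -1: LHS = 2·(-1)³ + 3·(-1)² - 2·(-1) - 3 = 0; 0 ≤ -5 — FAILS  ← closest negative counterexample to 0

Answer: x = -1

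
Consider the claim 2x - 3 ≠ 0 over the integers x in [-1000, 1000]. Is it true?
Track d = LHS − RHS over the integers in [-1000, 1000]. Equality would need d = 0, but d changes sign only between consecutive integers, jumping over 0:
x = 1: LHS = 2·1 - 3 = -1; -1 ≠ 0 — holds  (d = -1)
x = 2: LHS = 2·2 - 3 = 1; 1 ≠ 0 — holds  (d = 1)
Away from these crossings d keeps a constant sign, and checking every integer in [-1000, 1000] confirms d ≠ 0 throughout. Hence the two sides are never equal, so the relation holds for every integer in [-1000, 1000].

No counterexample exists.

Answer: True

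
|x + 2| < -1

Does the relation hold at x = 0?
x = 0: LHS = |0 + 2| = |2| = 2; 2 < -1 — FAILS

The relation fails at x = 0, so x = 0 is a counterexample.

Answer: No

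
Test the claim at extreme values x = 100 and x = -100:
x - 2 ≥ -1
x = 100: LHS = 100 - 2 = 98; 98 ≥ -1 — holds
x = -100: LHS = (-100) - 2 = -102; -102 ≥ -1 — FAILS

Answer: Partially: holds for x = 100, fails for x = -100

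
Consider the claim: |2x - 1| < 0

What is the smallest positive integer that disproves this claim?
Testing positive integers:
x = 1: LHS = |2·1 - 1| = |1| = 1; 1 < 0 — FAILS  ← smallest positive counterexample

Answer: x = 1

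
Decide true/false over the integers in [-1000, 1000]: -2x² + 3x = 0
The claim fails at x = 1:
x = 1: LHS = -2·1² + 3·1 = 1; 1 = 0 — FAILS

Because a single integer refutes it, the statement is false.

Answer: False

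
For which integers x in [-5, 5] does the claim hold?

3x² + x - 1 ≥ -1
Over all integers in [-5, 5], LHS − RHS is smallest at x = 0, where it equals 0:
x = 0: LHS = 3·0² + 0 - 1 = -1; -1 ≥ -1 — holds
At the ends of the range:
x = -5: LHS = 3·(-5)² + (-5) - 1 = 69; 69 ≥ -1 — holds
x = 5: LHS = 3·5² + 5 - 1 = 79; 79 ≥ -1 — holds
Hence LHS − RHS is never negative, i.e. LHS ≥ RHS throughout, so the relation holds for every integer in [-5, 5].

Answer: All integers in [-5, 5]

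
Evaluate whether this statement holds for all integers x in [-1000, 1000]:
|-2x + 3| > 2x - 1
The claim fails at x = 1:
x = 1: LHS = |-2·1 + 3| = |1| = 1, RHS = 2·1 - 1 = 1; 1 > 1 — FAILS

Because a single integer refutes it, the statement is false.

Answer: False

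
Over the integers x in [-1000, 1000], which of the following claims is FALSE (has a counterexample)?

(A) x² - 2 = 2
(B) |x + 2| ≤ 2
(A) x = 0: LHS = 0² - 2 = -2; -2 = 2 — FAILS
(B) x = 1: LHS = |1 + 2| = |3| = 3; 3 ≤ 2 — FAILS

Answer: Both A and B are false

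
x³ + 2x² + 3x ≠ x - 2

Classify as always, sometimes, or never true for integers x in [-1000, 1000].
Track d = LHS − RHS over the integers in [-1000, 1000]. Equality would need d = 0, but d changes sign only between consecutive integers, jumping over 0:
x = -2: LHS = (-2)³ + 2·(-2)² + 3·(-2) = -6, RHS = (-2) - 2 = -4; -6 ≠ -4 — holds  (d = -2)
x = -1: LHS = (-1)³ + 2·(-1)² + 3·(-1) = -2, RHS = (-1) - 2 = -3; -2 ≠ -3 — holds  (d = 1)
Away from these crossings d keeps a constant sign, and checking every integer in [-1000, 1000] confirms d ≠ 0 throughout. Hence the two sides are never equal, so the relation holds for every integer in [-1000, 1000].

No counterexample exists.

Answer: Always true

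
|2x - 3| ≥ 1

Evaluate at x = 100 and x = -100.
x = 100: LHS = |2·100 - 3| = |197| = 197; 197 ≥ 1 — holds
x = -100: LHS = |2·(-100) - 3| = |-203| = 203; 203 ≥ 1 — holds

Answer: Yes, holds for both x = 100 and x = -100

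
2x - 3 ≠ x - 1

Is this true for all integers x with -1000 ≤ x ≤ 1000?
The claim fails at x = 2:
x = 2: LHS = 2·2 - 3 = 1, RHS = 2 - 1 = 1; 1 ≠ 1 — FAILS

Because a single integer refutes it, the statement is false.

Answer: False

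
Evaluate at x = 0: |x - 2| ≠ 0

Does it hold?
x = 0: LHS = |0 - 2| = |-2| = 2; 2 ≠ 0 — holds

The relation is satisfied at x = 0.

Answer: Yes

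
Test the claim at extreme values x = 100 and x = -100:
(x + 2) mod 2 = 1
x = 100: LHS = (100 + 2) mod 2 = 102 mod 2 = 0; 0 = 1 — FAILS
x = -100: LHS = ((-100) + 2) mod 2 = (-98) mod 2 = 0; 0 = 1 — FAILS

Answer: No, fails for both x = 100 and x = -100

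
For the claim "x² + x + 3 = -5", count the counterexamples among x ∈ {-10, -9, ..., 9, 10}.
Counterexamples in [-10, 10]: {-10, -9, -8, -7, -6, -5, -4, -3, -2, -1, 0, 1, 2, 3, 4, 5, 6, 7, 8, 9, 10}.

Counting them gives 21 values.

Answer: 21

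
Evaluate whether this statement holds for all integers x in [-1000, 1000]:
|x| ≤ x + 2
The claim fails at x = -2:
x = -2: LHS = |-2| = 2, RHS = (-2) + 2 = 0; 2 ≤ 0 — FAILS

Because a single integer refutes it, the statement is false.

Answer: False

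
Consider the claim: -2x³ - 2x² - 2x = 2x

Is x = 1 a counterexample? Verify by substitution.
Substitute x = 1 into the relation:
x = 1: LHS = -2·1³ - 2·1² - 2·1 = -6, RHS = 2·1 = 2; -6 = 2 — FAILS

Since the claim fails at x = 1, this value is a counterexample.

Answer: Yes, x = 1 is a counterexample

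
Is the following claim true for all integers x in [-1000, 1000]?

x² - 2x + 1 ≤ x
The claim fails at x = 0:
x = 0: LHS = 0² - 2·0 + 1 = 1; 1 ≤ 0 — FAILS

Because a single integer refutes it, the statement is false.

Answer: False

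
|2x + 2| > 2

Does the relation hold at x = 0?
x = 0: LHS = |2·0 + 2| = |2| = 2; 2 > 2 — FAILS

The relation fails at x = 0, so x = 0 is a counterexample.

Answer: No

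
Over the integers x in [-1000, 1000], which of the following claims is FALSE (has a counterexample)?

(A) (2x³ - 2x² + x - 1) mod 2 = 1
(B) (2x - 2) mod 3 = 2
(A) x = 1: LHS = (2·1³ - 2·1² + 1 - 1) mod 2 = 0 mod 2 = 0; 0 = 1 — FAILS
(B) x = 0: LHS = (2·0 - 2) mod 3 = (-2) mod 3 = 1; 1 = 2 — FAILS

Answer: Both A and B are false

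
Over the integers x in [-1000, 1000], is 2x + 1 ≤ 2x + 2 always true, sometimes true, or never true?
Over all integers in [-1000, 1000], LHS − RHS is largest at x = 0, where it equals -1:
x = 0: LHS = 2·0 + 1 = 1, RHS = 2·0 + 2 = 2; 1 ≤ 2 — holds
At the ends of the range:
x = -1000: LHS = 2·(-1000) + 1 = -1999, RHS = 2·(-1000) + 2 = -1998; -1999 ≤ -1998 — holds
x = 1000: LHS = 2·1000 + 1 = 2001, RHS = 2·1000 + 2 = 2002; 2001 ≤ 2002 — holds
Hence LHS − RHS is never positive, i.e. LHS ≤ RHS throughout, so the relation holds for every integer in [-1000, 1000].

No counterexample exists.

Answer: Always true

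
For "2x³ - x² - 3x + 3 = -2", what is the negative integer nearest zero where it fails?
Testing negative integers from -1 downward:
x = -1: LHS = 2·(-1)³ - (-1)² - 3·(-1) + 3 = 3; 3 = -2 — FAILS  ← closest negative counterexample to 0

Answer: x = -1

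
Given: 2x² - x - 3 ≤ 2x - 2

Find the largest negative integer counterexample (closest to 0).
Testing negative integers from -1 downward:
x = -1: LHS = 2·(-1)² - (-1) - 3 = 0, RHS = 2·(-1) - 2 = -4; 0 ≤ -4 — FAILS  ← closest negative counterexample to 0

Answer: x = -1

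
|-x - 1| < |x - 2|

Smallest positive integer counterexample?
Testing positive integers:
x = 1: LHS = |-1 - 1| = |-2| = 2, RHS = |1 - 2| = |-1| = 1; 2 < 1 — FAILS  ← smallest positive counterexample

Answer: x = 1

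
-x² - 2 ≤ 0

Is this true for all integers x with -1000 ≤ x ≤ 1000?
Over all integers in [-1000, 1000], LHS − RHS is largest at x = 0, where it equals -2:
x = 0: LHS = -0² - 2 = -2; -2 ≤ 0 — holds
At the ends of the range:
x = -1000: LHS = -(-1000)² - 2 = -1000002; -1000002 ≤ 0 — holds
x = 1000: LHS = -1000² - 2 = -1000002; -1000002 ≤ 0 — holds
Hence LHS − RHS is never positive, i.e. LHS ≤ RHS throughout, so the relation holds for every integer in [-1000, 1000].

No counterexample exists.

Answer: True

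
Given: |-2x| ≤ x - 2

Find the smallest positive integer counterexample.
Testing positive integers:
x = 1: LHS = |-2·1| = |-2| = 2, RHS = 1 - 2 = -1; 2 ≤ -1 — FAILS  ← smallest positive counterexample

Answer: x = 1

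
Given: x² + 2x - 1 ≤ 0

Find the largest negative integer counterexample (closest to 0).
Testing negative integers from -1 downward:
x = -1: LHS = (-1)² + 2·(-1) - 1 = -2; -2 ≤ 0 — holds
x = -2: LHS = (-2)² + 2·(-2) - 1 = -1; -1 ≤ 0 — holds
x = -3: LHS = (-3)² + 2·(-3) - 1 = 2; 2 ≤ 0 — FAILS  ← closest negative counterexample to 0

Answer: x = -3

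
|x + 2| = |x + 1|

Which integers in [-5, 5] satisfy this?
Track d = LHS − RHS over the integers in [-5, 5]. Equality would need d = 0, but d changes sign only between consecutive integers, jumping over 0:
x = -2: LHS = |(-2) + 2| = |0| = 0, RHS = |(-2) + 1| = |-1| = 1; 0 = 1 — FAILS  (d = -1)
x = -1: LHS = |(-1) + 2| = |1| = 1, RHS = |(-1) + 1| = |0| = 0; 1 = 0 — FAILS  (d = 1)
Away from these crossings d keeps a constant sign, and checking every integer in [-5, 5] confirms d ≠ 0 throughout. Hence the two sides are never equal, so the claimed relation (=) fails for every integer in [-5, 5].

Answer: None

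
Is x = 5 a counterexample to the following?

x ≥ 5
Substitute x = 5 into the relation:
x = 5: 5 ≥ 5 — holds

The claim holds here, so x = 5 is not a counterexample. (A counterexample exists elsewhere, e.g. x = 0.)

Answer: No, x = 5 is not a counterexample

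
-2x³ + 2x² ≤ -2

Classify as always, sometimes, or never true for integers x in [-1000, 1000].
Holds at x = 2: LHS = -2·2³ + 2·2² = -8; -8 ≤ -2 — holds
Fails at x = 0: LHS = -2·0³ + 2·0² = 0; 0 ≤ -2 — FAILS
It is satisfied by some integers in the range but not all.

Answer: Sometimes true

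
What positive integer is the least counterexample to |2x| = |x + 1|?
Testing positive integers:
x = 1: LHS = |2·1| = |2| = 2, RHS = |1 + 1| = |2| = 2; 2 = 2 — holds
x = 2: LHS = |2·2| = |4| = 4, RHS = |2 + 1| = |3| = 3; 4 = 3 — FAILS  ← smallest positive counterexample

Answer: x = 2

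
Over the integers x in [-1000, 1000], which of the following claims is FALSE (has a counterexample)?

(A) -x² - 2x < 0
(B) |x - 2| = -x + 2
(A) x = 0: LHS = -0² - 2·0 = 0; 0 < 0 — FAILS
(B) x = 3: LHS = |3 - 2| = |1| = 1, RHS = -3 + 2 = -1; 1 = -1 — FAILS

Answer: Both A and B are false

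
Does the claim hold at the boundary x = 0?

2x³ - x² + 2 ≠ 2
x = 0: LHS = 2·0³ - 0² + 2 = 2; 2 ≠ 2 — FAILS

The relation fails at x = 0, so x = 0 is a counterexample.

Answer: No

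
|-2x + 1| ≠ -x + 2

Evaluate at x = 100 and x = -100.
x = 100: LHS = |-2·100 + 1| = |-199| = 199, RHS = -100 + 2 = -98; 199 ≠ -98 — holds
x = -100: LHS = |-2·(-100) + 1| = |201| = 201, RHS = -(-100) + 2 = 102; 201 ≠ 102 — holds

Answer: Yes, holds for both x = 100 and x = -100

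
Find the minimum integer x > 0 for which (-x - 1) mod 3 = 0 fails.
Testing positive integers:
x = 1: LHS = (-1 - 1) mod 3 = (-2) mod 3 = 1; 1 = 0 — FAILS  ← smallest positive counterexample

Answer: x = 1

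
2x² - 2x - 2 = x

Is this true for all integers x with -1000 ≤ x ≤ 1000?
The claim fails at x = 0:
x = 0: LHS = 2·0² - 2·0 - 2 = -2; -2 = 0 — FAILS

Because a single integer refutes it, the statement is false.

Answer: False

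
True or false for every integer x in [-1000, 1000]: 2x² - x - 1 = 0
The claim fails at x = 0:
x = 0: LHS = 2·0² - 0 - 1 = -1; -1 = 0 — FAILS

Because a single integer refutes it, the statement is false.

Answer: False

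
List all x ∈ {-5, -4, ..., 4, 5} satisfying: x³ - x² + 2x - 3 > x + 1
Holds for: {2, 3, 4, 5}
Fails for: {-5, -4, -3, -2, -1, 0, 1}

Answer: {2, 3, 4, 5}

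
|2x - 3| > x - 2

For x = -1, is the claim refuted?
Substitute x = -1 into the relation:
x = -1: LHS = |2·(-1) - 3| = |-5| = 5, RHS = (-1) - 2 = -3; 5 > -3 — holds

The relation holds at x = -1, so it is not a counterexample.

Answer: No, x = -1 is not a counterexample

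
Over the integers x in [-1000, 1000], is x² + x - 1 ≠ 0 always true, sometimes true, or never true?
Track d = LHS − RHS over the integers in [-1000, 1000]. Equality would need d = 0, but d changes sign only between consecutive integers, jumping over 0:
x = -2: LHS = (-2)² + (-2) - 1 = 1; 1 ≠ 0 — holds  (d = 1)
x = -1: LHS = (-1)² + (-1) - 1 = -1; -1 ≠ 0 — holds  (d = -1)
x = 0: LHS = 0² + 0 - 1 = -1; -1 ≠ 0 — holds  (d = -1)
x = 1: LHS = 1² + 1 - 1 = 1; 1 ≠ 0 — holds  (d = 1)
Away from these crossings d keeps a constant sign, and checking every integer in [-1000, 1000] confirms d ≠ 0 throughout. Hence the two sides are never equal, so the relation holds for every integer in [-1000, 1000].

No counterexample exists.

Answer: Always true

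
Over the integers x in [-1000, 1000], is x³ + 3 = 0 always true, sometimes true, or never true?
Track d = LHS − RHS over the integers in [-1000, 1000]. Equality would need d = 0, but d changes sign only between consecutive integers, jumping over 0:
x = -2: LHS = (-2)³ + 3 = -5; -5 = 0 — FAILS  (d = -5)
x = -1: LHS = (-1)³ + 3 = 2; 2 = 0 — FAILS  (d = 2)
Away from these crossings d keeps a constant sign, and checking every integer in [-1000, 1000] confirms d ≠ 0 throughout. Hence the two sides are never equal, so the claimed relation (=) fails for every integer in [-1000, 1000].

No integer in the range satisfies it.

Answer: Never true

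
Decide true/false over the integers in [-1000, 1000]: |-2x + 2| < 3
The claim fails at x = -1:
x = -1: LHS = |-2·(-1) + 2| = |4| = 4; 4 < 3 — FAILS

Because a single integer refutes it, the statement is false.

Answer: False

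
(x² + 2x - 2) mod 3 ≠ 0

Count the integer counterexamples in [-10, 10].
Counterexamples in [-10, 10]: {-10, -7, -4, -1, 2, 5, 8}.

Counting them gives 7 values.

Answer: 7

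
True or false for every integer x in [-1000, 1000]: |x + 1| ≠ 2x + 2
The claim fails at x = -1:
x = -1: LHS = |(-1) + 1| = |0| = 0, RHS = 2·(-1) + 2 = 0; 0 ≠ 0 — FAILS

Because a single integer refutes it, the statement is false.

Answer: False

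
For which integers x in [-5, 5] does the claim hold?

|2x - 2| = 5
Track d = LHS − RHS over the integers in [-5, 5]. Equality would need d = 0, but d changes sign only between consecutive integers, jumping over 0:
x = -2: LHS = |2·(-2) - 2| = |-6| = 6; 6 = 5 — FAILS  (d = 1)
x = -1: LHS = |2·(-1) - 2| = |-4| = 4; 4 = 5 — FAILS  (d = -1)
x = 3: LHS = |2·3 - 2| = |4| = 4; 4 = 5 — FAILS  (d = -1)
x = 4: LHS = |2·4 - 2| = |6| = 6; 6 = 5 — FAILS  (d = 1)
Away from these crossings d keeps a constant sign, and checking every integer in [-5, 5] confirms d ≠ 0 throughout. Hence the two sides are never equal, so the claimed relation (=) fails for every integer in [-5, 5].

Answer: None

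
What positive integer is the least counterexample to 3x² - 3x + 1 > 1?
Testing positive integers:
x = 1: LHS = 3·1² - 3·1 + 1 = 1; 1 > 1 — FAILS  ← smallest positive counterexample

Answer: x = 1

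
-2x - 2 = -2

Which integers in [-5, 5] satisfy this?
Holds for: {0}
Fails for: {-5, -4, -3, -2, -1, 1, 2, 3, 4, 5}

Answer: {0}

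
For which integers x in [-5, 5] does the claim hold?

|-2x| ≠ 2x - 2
Over all integers in [-5, 5], LHS − RHS is always positive; it is smallest at x = 0, where it equals 2:
x = 0: LHS = |-2·0| = |0| = 0, RHS = 2·0 - 2 = -2; 0 ≠ -2 — holds
At the ends of the range:
x = -5: LHS = |-2·(-5)| = |10| = 10, RHS = 2·(-5) - 2 = -12; 10 ≠ -12 — holds
x = 5: LHS = |-2·5| = |-10| = 10, RHS = 2·5 - 2 = 8; 10 ≠ 8 — holds
Hence LHS − RHS is never 0, i.e. the two sides are never equal, so the relation holds for every integer in [-5, 5].

Answer: All integers in [-5, 5]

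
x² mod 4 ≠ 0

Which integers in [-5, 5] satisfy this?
Holds for: {-5, -3, -1, 1, 3, 5}
Fails for: {-4, -2, 0, 2, 4}

Answer: {-5, -3, -1, 1, 3, 5}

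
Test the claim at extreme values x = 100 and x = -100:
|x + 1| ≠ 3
x = 100: LHS = |100 + 1| = |101| = 101; 101 ≠ 3 — holds
x = -100: LHS = |(-100) + 1| = |-99| = 99; 99 ≠ 3 — holds

Answer: Yes, holds for both x = 100 and x = -100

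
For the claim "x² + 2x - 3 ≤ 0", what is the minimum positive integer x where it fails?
Testing positive integers:
x = 1: LHS = 1² + 2·1 - 3 = 0; 0 ≤ 0 — holds
x = 2: LHS = 2² + 2·2 - 3 = 5; 5 ≤ 0 — FAILS  ← smallest positive counterexample

Answer: x = 2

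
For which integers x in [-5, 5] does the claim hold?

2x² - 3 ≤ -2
Holds for: {0}
Fails for: {-5, -4, -3, -2, -1, 1, 2, 3, 4, 5}

Answer: {0}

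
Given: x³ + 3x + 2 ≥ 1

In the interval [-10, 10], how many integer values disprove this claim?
Counterexamples in [-10, 10]: {-10, -9, -8, -7, -6, -5, -4, -3, -2, -1}.

Counting them gives 10 values.

Answer: 10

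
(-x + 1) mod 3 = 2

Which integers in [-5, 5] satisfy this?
Holds for: {-4, -1, 2, 5}
Fails for: {-5, -3, -2, 0, 1, 3, 4}

Answer: {-4, -1, 2, 5}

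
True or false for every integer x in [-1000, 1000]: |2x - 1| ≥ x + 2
The claim fails at x = 0:
x = 0: LHS = |2·0 - 1| = |-1| = 1, RHS = 0 + 2 = 2; 1 ≥ 2 — FAILS

Because a single integer refutes it, the statement is false.

Answer: False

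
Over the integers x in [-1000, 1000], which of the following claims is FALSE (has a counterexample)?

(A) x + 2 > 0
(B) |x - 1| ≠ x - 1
(A) x = -2: LHS = (-2) + 2 = 0; 0 > 0 — FAILS
(B) x = 1: LHS = |1 - 1| = |0| = 0, RHS = 1 - 1 = 0; 0 ≠ 0 — FAILS

Answer: Both A and B are false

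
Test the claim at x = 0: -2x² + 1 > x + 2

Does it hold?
x = 0: LHS = -2·0² + 1 = 1, RHS = 0 + 2 = 2; 1 > 2 — FAILS

The relation fails at x = 0, so x = 0 is a counterexample.

Answer: No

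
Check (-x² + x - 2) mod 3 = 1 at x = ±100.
x = 100: LHS = (-100² + 100 - 2) mod 3 = (-9902) mod 3 = 1; 1 = 1 — holds
x = -100: LHS = (-(-100)² + (-100) - 2) mod 3 = (-10102) mod 3 = 2; 2 = 1 — FAILS

Answer: Partially: holds for x = 100, fails for x = -100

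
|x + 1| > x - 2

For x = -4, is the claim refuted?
Substitute x = -4 into the relation:
x = -4: LHS = |(-4) + 1| = |-3| = 3, RHS = (-4) - 2 = -6; 3 > -6 — holds

The relation holds at x = -4, so it is not a counterexample.

Answer: No, x = -4 is not a counterexample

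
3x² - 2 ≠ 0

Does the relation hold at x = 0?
x = 0: LHS = 3·0² - 2 = -2; -2 ≠ 0 — holds

The relation is satisfied at x = 0.

Answer: Yes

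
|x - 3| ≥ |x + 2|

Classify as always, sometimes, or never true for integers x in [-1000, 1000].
Holds at x = 0: LHS = |0 - 3| = |-3| = 3, RHS = |0 + 2| = |2| = 2; 3 ≥ 2 — holds
Fails at x = 1: LHS = |1 - 3| = |-2| = 2, RHS = |1 + 2| = |3| = 3; 2 ≥ 3 — FAILS
It is satisfied by some integers in the range but not all.

Answer: Sometimes true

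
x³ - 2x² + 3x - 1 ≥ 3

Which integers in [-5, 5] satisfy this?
Holds for: {2, 3, 4, 5}
Fails for: {-5, -4, -3, -2, -1, 0, 1}

Answer: {2, 3, 4, 5}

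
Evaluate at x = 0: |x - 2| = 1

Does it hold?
x = 0: LHS = |0 - 2| = |-2| = 2; 2 = 1 — FAILS

The relation fails at x = 0, so x = 0 is a counterexample.

Answer: No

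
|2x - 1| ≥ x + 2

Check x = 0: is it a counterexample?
Substitute x = 0 into the relation:
x = 0: LHS = |2·0 - 1| = |-1| = 1, RHS = 0 + 2 = 2; 1 ≥ 2 — FAILS

Since the claim fails at x = 0, this value is a counterexample.

Answer: Yes, x = 0 is a counterexample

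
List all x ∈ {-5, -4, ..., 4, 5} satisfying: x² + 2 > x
Over all integers in [-5, 5], LHS − RHS is smallest at x = 0, where it equals 2:
x = 0: LHS = 0² + 2 = 2; 2 > 0 — holds
At the ends of the range:
x = -5: LHS = (-5)² + 2 = 27; 27 > -5 — holds
x = 5: LHS = 5² + 2 = 27; 27 > 5 — holds
Hence LHS − RHS is never zero or negative, i.e. LHS > RHS throughout, so the relation holds for every integer in [-5, 5].

Answer: All integers in [-5, 5]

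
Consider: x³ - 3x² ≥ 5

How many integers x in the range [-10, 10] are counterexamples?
Counterexamples in [-10, 10]: {-10, -9, -8, -7, -6, -5, -4, -3, -2, -1, 0, 1, 2, 3}.

Counting them gives 14 values.

Answer: 14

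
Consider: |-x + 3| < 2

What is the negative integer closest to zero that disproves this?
Testing negative integers from -1 downward:
x = -1: LHS = |-(-1) + 3| = |4| = 4; 4 < 2 — FAILS  ← closest negative counterexample to 0

Answer: x = -1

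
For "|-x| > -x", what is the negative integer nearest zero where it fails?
Testing negative integers from -1 downward:
x = -1: LHS = |-(-1)| = |1| = 1, RHS = -(-1) = 1; 1 > 1 — FAILS  ← closest negative counterexample to 0

Answer: x = -1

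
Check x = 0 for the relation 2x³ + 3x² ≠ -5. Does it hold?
x = 0: LHS = 2·0³ + 3·0² = 0; 0 ≠ -5 — holds

The relation is satisfied at x = 0.

Answer: Yes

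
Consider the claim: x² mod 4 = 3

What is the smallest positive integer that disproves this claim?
Testing positive integers:
x = 1: LHS = (1²) mod 4 = 1 mod 4 = 1; 1 = 3 — FAILS  ← smallest positive counterexample

Answer: x = 1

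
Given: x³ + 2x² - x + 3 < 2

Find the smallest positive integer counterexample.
Testing positive integers:
x = 1: LHS = 1³ + 2·1² - 1 + 3 = 5; 5 < 2 — FAILS  ← smallest positive counterexample

Answer: x = 1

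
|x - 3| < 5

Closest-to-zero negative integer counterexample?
Testing negative integers from -1 downward:
x = -1: LHS = |(-1) - 3| = |-4| = 4; 4 < 5 — holds
x = -2: LHS = |(-2) - 3| = |-5| = 5; 5 < 5 — FAILS  ← closest negative counterexample to 0

Answer: x = -2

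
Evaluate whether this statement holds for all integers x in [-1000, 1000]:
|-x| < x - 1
The claim fails at x = 0:
x = 0: LHS = |-0| = |0| = 0, RHS = 0 - 1 = -1; 0 < -1 — FAILS

Because a single integer refutes it, the statement is false.

Answer: False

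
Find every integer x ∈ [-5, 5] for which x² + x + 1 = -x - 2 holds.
Over all integers in [-5, 5], LHS − RHS is always positive; it is smallest at x = -1, where it equals 2:
x = -1: LHS = (-1)² + (-1) + 1 = 1, RHS = -(-1) - 2 = -1; 1 = -1 — FAILS
At the ends of the range:
x = -5: LHS = (-5)² + (-5) + 1 = 21, RHS = -(-5) - 2 = 3; 21 = 3 — FAILS
x = 5: LHS = 5² + 5 + 1 = 31, RHS = -5 - 2 = -7; 31 = -7 — FAILS
Hence LHS − RHS is never 0, i.e. the two sides are never equal, so the claimed relation (=) fails for every integer in [-5, 5].

Answer: None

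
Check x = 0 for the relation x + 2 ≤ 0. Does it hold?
x = 0: LHS = 0 + 2 = 2; 2 ≤ 0 — FAILS

The relation fails at x = 0, so x = 0 is a counterexample.

Answer: No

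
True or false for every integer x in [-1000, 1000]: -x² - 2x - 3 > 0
The claim fails at x = 0:
x = 0: LHS = -0² - 2·0 - 3 = -3; -3 > 0 — FAILS

Because a single integer refutes it, the statement is false.

Answer: False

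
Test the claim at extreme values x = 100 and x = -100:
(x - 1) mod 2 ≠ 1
x = 100: LHS = (100 - 1) mod 2 = 99 mod 2 = 1; 1 ≠ 1 — FAILS
x = -100: LHS = ((-100) - 1) mod 2 = (-101) mod 2 = 1; 1 ≠ 1 — FAILS

Answer: No, fails for both x = 100 and x = -100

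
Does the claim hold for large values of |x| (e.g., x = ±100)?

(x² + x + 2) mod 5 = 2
x = 100: LHS = (100² + 100 + 2) mod 5 = 10102 mod 5 = 2; 2 = 2 — holds
x = -100: LHS = ((-100)² + (-100) + 2) mod 5 = 9902 mod 5 = 2; 2 = 2 — holds

Answer: Yes, holds for both x = 100 and x = -100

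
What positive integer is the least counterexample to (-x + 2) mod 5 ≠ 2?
Testing positive integers:
x = 1: LHS = (-1 + 2) mod 5 = 1 mod 5 = 1; 1 ≠ 2 — holds
x = 2: LHS = (-2 + 2) mod 5 = 0 mod 5 = 0; 0 ≠ 2 — holds
x = 3: LHS = (-3 + 2) mod 5 = (-1) mod 5 = 4; 4 ≠ 2 — holds
x = 4: LHS = (-4 + 2) mod 5 = (-2) mod 5 = 3; 3 ≠ 2 — holds
x = 5: LHS = (-5 + 2) mod 5 = (-3) mod 5 = 2; 2 ≠ 2 — FAILS  ← smallest positive counterexample

Answer: x = 5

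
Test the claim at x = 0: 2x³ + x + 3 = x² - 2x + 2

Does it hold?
x = 0: LHS = 2·0³ + 0 + 3 = 3, RHS = 0² - 2·0 + 2 = 2; 3 = 2 — FAILS

The relation fails at x = 0, so x = 0 is a counterexample.

Answer: No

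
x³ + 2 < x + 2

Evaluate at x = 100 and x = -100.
x = 100: LHS = 100³ + 2 = 1000002, RHS = 100 + 2 = 102; 1000002 < 102 — FAILS
x = -100: LHS = (-100)³ + 2 = -999998, RHS = (-100) + 2 = -98; -999998 < -98 — holds

Answer: Partially: fails for x = 100, holds for x = -100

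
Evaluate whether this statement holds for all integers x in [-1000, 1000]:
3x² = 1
The claim fails at x = 0:
x = 0: LHS = 3·0² = 0; 0 = 1 — FAILS

Because a single integer refutes it, the statement is false.

Answer: False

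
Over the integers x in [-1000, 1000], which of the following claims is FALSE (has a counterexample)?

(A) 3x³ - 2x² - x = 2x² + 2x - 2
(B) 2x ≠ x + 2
(A) x = 0: LHS = 3·0³ - 2·0² - 0 = 0, RHS = 2·0² + 2·0 - 2 = -2; 0 = -2 — FAILS
(B) x = 2: LHS = 2·2 = 4, RHS = 2 + 2 = 4; 4 ≠ 4 — FAILS

Answer: Both A and B are false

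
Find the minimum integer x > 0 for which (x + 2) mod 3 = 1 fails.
Testing positive integers:
x = 1: LHS = (1 + 2) mod 3 = 3 mod 3 = 0; 0 = 1 — FAILS  ← smallest positive counterexample

Answer: x = 1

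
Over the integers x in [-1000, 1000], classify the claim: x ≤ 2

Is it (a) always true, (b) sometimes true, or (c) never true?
Holds at x = 0: 0 ≤ 2 — holds
Fails at x = 3: 3 ≤ 2 — FAILS
It is satisfied by some integers in the range but not all.

Answer: Sometimes true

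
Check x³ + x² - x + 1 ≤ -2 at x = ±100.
x = 100: LHS = 100³ + 100² - 100 + 1 = 1009901; 1009901 ≤ -2 — FAILS
x = -100: LHS = (-100)³ + (-100)² - (-100) + 1 = -989899; -989899 ≤ -2 — holds

Answer: Partially: fails for x = 100, holds for x = -100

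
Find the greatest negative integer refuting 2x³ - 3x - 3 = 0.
Testing negative integers from -1 downward:
x = -1: LHS = 2·(-1)³ - 3·(-1) - 3 = -2; -2 = 0 — FAILS  ← closest negative counterexample to 0

Answer: x = -1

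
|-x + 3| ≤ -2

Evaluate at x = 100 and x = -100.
x = 100: LHS = |-100 + 3| = |-97| = 97; 97 ≤ -2 — FAILS
x = -100: LHS = |-(-100) + 3| = |103| = 103; 103 ≤ -2 — FAILS

Answer: No, fails for both x = 100 and x = -100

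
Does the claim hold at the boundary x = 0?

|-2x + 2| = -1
x = 0: LHS = |-2·0 + 2| = |2| = 2; 2 = -1 — FAILS

The relation fails at x = 0, so x = 0 is a counterexample.

Answer: No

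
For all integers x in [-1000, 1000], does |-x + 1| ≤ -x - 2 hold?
The claim fails at x = 0:
x = 0: LHS = |-0 + 1| = |1| = 1, RHS = -0 - 2 = -2; 1 ≤ -2 — FAILS

Because a single integer refutes it, the statement is false.

Answer: False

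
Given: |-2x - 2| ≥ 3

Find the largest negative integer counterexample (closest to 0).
Testing negative integers from -1 downward:
x = -1: LHS = |-2·(-1) - 2| = |0| = 0; 0 ≥ 3 — FAILS  ← closest negative counterexample to 0

Answer: x = -1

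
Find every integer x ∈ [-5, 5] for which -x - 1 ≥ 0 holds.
Holds for: {-5, -4, -3, -2, -1}
Fails for: {0, 1, 2, 3, 4, 5}

Answer: {-5, -4, -3, -2, -1}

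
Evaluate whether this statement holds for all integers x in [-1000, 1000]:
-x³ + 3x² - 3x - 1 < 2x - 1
The claim fails at x = 0:
x = 0: LHS = -0³ + 3·0² - 3·0 - 1 = -1, RHS = 2·0 - 1 = -1; -1 < -1 — FAILS

Because a single integer refutes it, the statement is false.

Answer: False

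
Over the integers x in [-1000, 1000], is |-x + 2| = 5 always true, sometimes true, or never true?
Holds at x = -3: LHS = |-(-3) + 2| = |5| = 5; 5 = 5 — holds
Fails at x = 0: LHS = |-0 + 2| = |2| = 2; 2 = 5 — FAILS
It is satisfied by some integers in the range but not all.

Answer: Sometimes true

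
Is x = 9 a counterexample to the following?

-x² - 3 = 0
Substitute x = 9 into the relation:
x = 9: LHS = -9² - 3 = -84; -84 = 0 — FAILS

Since the claim fails at x = 9, this value is a counterexample.

Answer: Yes, x = 9 is a counterexample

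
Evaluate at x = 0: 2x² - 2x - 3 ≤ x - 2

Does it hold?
x = 0: LHS = 2·0² - 2·0 - 3 = -3, RHS = 0 - 2 = -2; -3 ≤ -2 — holds

The relation is satisfied at x = 0.

Answer: Yes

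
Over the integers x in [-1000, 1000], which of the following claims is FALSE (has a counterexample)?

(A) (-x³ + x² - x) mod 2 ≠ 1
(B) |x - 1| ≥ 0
(A) x = 1: LHS = (-1³ + 1² - 1) mod 2 = (-1) mod 2 = 1; 1 ≠ 1 — FAILS

(B) An absolute value is never negative, so the left side is ≥ 0 for every x, while the right side is 0. Tightest case in [-1000, 1000] is x = 1:
x = 1: LHS = |1 - 1| = |0| = 0; 0 ≥ 0 — holds
Hence LHS − RHS is never negative, i.e. LHS ≥ RHS throughout, so the relation holds for every integer in [-1000, 1000].

Only (A) has a counterexample.

Answer: A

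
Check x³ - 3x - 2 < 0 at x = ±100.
x = 100: LHS = 100³ - 3·100 - 2 = 999698; 999698 < 0 — FAILS
x = -100: LHS = (-100)³ - 3·(-100) - 2 = -999702; -999702 < 0 — holds

Answer: Partially: fails for x = 100, holds for x = -100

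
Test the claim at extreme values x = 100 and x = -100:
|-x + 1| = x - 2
x = 100: LHS = |-100 + 1| = |-99| = 99, RHS = 100 - 2 = 98; 99 = 98 — FAILS
x = -100: LHS = |-(-100) + 1| = |101| = 101, RHS = (-100) - 2 = -102; 101 = -102 — FAILS

Answer: No, fails for both x = 100 and x = -100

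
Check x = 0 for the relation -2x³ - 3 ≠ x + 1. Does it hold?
x = 0: LHS = -2·0³ - 3 = -3, RHS = 0 + 1 = 1; -3 ≠ 1 — holds

The relation is satisfied at x = 0.

Answer: Yes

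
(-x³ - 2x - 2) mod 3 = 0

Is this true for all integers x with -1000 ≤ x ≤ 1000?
The claim fails at x = 0:
x = 0: LHS = (-0³ - 2·0 - 2) mod 3 = (-2) mod 3 = 1; 1 = 0 — FAILS

Because a single integer refutes it, the statement is false.

Answer: False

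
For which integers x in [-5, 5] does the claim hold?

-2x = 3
Track d = LHS − RHS over the integers in [-5, 5]. Equality would need d = 0, but d changes sign only between consecutive integers, jumping over 0:
x = -2: LHS = -2·(-2) = 4; 4 = 3 — FAILS  (d = 1)
x = -1: LHS = -2·(-1) = 2; 2 = 3 — FAILS  (d = -1)
Away from these crossings d keeps a constant sign, and checking every integer in [-5, 5] confirms d ≠ 0 throughout. Hence the two sides are never equal, so the claimed relation (=) fails for every integer in [-5, 5].

Answer: None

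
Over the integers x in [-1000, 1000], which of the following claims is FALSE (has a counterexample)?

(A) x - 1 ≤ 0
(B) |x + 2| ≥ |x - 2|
(A) x = 2: LHS = 2 - 1 = 1; 1 ≤ 0 — FAILS
(B) x = -1: LHS = |(-1) + 2| = |1| = 1, RHS = |(-1) - 2| = |-3| = 3; 1 ≥ 3 — FAILS

Answer: Both A and B are false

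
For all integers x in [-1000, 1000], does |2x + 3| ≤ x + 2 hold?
The claim fails at x = 0:
x = 0: LHS = |2·0 + 3| = |3| = 3, RHS = 0 + 2 = 2; 3 ≤ 2 — FAILS

Because a single integer refutes it, the statement is false.

Answer: False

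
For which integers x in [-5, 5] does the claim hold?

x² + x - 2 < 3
Holds for: {-2, -1, 0, 1}
Fails for: {-5, -4, -3, 2, 3, 4, 5}

Answer: {-2, -1, 0, 1}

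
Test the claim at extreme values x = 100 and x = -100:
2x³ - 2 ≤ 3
x = 100: LHS = 2·100³ - 2 = 1999998; 1999998 ≤ 3 — FAILS
x = -100: LHS = 2·(-100)³ - 2 = -2000002; -2000002 ≤ 3 — holds

Answer: Partially: fails for x = 100, holds for x = -100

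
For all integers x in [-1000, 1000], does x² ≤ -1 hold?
The claim fails at x = 0:
x = 0: LHS = 0² = 0; 0 ≤ -1 — FAILS

Because a single integer refutes it, the statement is false.

Answer: False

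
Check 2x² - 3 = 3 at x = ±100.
x = 100: LHS = 2·100² - 3 = 19997; 19997 = 3 — FAILS
x = -100: LHS = 2·(-100)² - 3 = 19997; 19997 = 3 — FAILS

Answer: No, fails for both x = 100 and x = -100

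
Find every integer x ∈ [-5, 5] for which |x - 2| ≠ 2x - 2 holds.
Track d = LHS − RHS over the integers in [-5, 5]. Equality would need d = 0, but d changes sign only between consecutive integers, jumping over 0:
x = 1: LHS = |1 - 2| = |-1| = 1, RHS = 2·1 - 2 = 0; 1 ≠ 0 — holds  (d = 1)
x = 2: LHS = |2 - 2| = |0| = 0, RHS = 2·2 - 2 = 2; 0 ≠ 2 — holds  (d = -2)
Away from these crossings d keeps a constant sign, and checking every integer in [-5, 5] confirms d ≠ 0 throughout. Hence the two sides are never equal, so the relation holds for every integer in [-5, 5].

Answer: All integers in [-5, 5]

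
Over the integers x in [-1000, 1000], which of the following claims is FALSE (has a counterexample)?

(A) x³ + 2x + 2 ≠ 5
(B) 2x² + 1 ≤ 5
(A) x = 1: LHS = 1³ + 2·1 + 2 = 5; 5 ≠ 5 — FAILS
(B) x = 2: LHS = 2·2² + 1 = 9; 9 ≤ 5 — FAILS

Answer: Both A and B are false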